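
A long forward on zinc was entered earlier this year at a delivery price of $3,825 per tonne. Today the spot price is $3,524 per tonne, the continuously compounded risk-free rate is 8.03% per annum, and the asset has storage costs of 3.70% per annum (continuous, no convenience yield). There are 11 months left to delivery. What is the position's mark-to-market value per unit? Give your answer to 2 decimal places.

$92.01 per tonne

Current fair forward for the remaining 11 months: F = S·e^((r + u)·T), (r + u) = 0.0803 + 0.0370 = 0.1173
F = 3524 · e^(0.1173 × 11/12) = 3524 × 1.11351870 = 3924.0399
Value of long forward = (F − K)·e^(−rT) = (3924.0399 − 3825) · e^(−0.0803·11/12)
= 99.0399 × 0.92903549 = 92.01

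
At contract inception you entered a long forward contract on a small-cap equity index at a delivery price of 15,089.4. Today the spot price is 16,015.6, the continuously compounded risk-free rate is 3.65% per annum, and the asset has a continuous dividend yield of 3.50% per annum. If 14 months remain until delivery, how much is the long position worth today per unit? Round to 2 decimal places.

Current fair forward for the remaining 14 months: F = S·e^((r − q)·T), (r − q) = 0.0365 − 0.0350 = 0.0015
F = 16015.6 · e^(0.0015 × 14/12) = 16015.6 × 1.00175153 = 16043.6518
Value of long forward = (F − K)·e^(−rT) = (16043.6518 − 15089.4) · e^(−0.0365·14/12)
= 954.2518 × 0.95831060 = 914.47

914.47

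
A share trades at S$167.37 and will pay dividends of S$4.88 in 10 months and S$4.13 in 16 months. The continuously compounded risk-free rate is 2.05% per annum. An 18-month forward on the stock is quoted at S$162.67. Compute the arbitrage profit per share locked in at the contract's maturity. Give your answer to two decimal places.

PV(dividends) I = 4.88·e^(−0.0205·10/12) + 4.13·e^(−0.0205·16/12) = 8.8160
Fair forward F* = (S − I)·e^(rT) = (167.37 − 8.8160)·e^0.030750 = 158.5540 × 1.031228 = 163.5053
Market S$162.67 < fair 163.5053: forward underpriced → reverse cash-and-carry (short the stock, invest proceeds at r, pay the dividends, go long the forward).
Profit at T = |F_mkt − F*| = |162.67 − 163.5053| = S$0.84 per share

S$0.84 per share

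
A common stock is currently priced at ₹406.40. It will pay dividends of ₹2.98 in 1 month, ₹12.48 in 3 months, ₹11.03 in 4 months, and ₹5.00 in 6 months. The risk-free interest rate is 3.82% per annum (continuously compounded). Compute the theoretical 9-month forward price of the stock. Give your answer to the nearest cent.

₹386.18

PV(dividends) I = 2.98·e^(−0.0382·1/12) + 12.48·e^(−0.0382·3/12) + 11.03·e^(−0.0382·4/12) + 5.00·e^(−0.0382·6/12)
I = 2.9705 + 12.3614 + 10.8904 + 4.9054 = 31.1277
F = (S − I)·e^(rT) = (406.40 − 31.1277) · e^(0.0382·9/12)
= 375.2723 · e^0.028650 = 375.2723 × 1.029064 = ₹386.18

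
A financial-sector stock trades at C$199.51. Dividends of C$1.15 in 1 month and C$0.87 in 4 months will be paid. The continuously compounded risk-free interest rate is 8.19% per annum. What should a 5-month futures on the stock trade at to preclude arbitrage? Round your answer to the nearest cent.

C$204.38

PV(dividends) I = 1.15·e^(−0.0819·1/12) + 0.87·e^(−0.0819·4/12)
I = 1.1422 + 0.8466 = 1.9888
F = (S − I)·e^(rT) = (199.51 − 1.9888) · e^(0.0819·5/12)
= 197.5212 · e^0.034125 = 197.5212 × 1.034714 = C$204.38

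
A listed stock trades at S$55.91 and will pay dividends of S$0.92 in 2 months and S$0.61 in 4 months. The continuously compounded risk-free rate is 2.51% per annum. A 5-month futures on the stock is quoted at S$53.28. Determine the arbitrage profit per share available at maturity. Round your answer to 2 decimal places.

PV(dividends) I = 0.92·e^(−0.0251·2/12) + 0.61·e^(−0.0251·4/12) = 1.5211
Fair futures F* = (S − I)·e^(rT) = (55.91 − 1.5211)·e^0.010458 = 54.3889 × 1.010513 = 54.9607
Market S$53.28 < fair 54.9607: forward underpriced → reverse cash-and-carry (short the stock, invest proceeds at r, pay the dividends, go long the forward).
Profit at T = |F_mkt − F*| = |53.28 − 54.9607| = S$1.68 per share

S$1.68 per share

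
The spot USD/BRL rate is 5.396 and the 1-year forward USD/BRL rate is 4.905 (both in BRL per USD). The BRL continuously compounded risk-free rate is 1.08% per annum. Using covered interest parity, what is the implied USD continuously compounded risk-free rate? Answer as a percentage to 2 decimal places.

10.62%

F = S·e^((r_BRL − r_USD)T) ⇒ r_USD = r_BRL − ln(F/S)/T
ln(4.905/5.396) = -0.095403; /(1) = -0.095403
r_USD = 0.0108 + 0.095403 = 0.106203
r_USD = 10.62%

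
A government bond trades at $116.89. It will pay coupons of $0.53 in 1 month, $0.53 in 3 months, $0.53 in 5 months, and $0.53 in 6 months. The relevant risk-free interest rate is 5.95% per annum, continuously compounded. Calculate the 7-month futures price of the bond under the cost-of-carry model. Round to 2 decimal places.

PV(coupons) I = 0.53·e^(−0.0595·1/12) + 0.53·e^(−0.0595·3/12) + 0.53·e^(−0.0595·5/12) + 0.53·e^(−0.0595·6/12)
I = 0.5274 + 0.5222 + 0.5170 + 0.5145 = 2.0811
F = (S − I)·e^(rT) = (116.89 − 2.0811) · e^(0.0595·7/12)
= 114.8089 · e^0.034708 = 114.8089 × 1.035317 = $118.86

$118.86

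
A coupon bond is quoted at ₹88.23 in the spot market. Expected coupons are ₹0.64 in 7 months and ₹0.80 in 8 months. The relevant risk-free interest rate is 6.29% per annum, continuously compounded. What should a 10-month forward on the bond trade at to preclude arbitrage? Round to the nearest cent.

PV(coupons) I = 0.64·e^(−0.0629·7/12) + 0.80·e^(−0.0629·8/12)
I = 0.6169 + 0.7671 = 1.3840
F = (S − I)·e^(rT) = (88.23 − 1.3840) · e^(0.0629·10/12)
= 86.8460 · e^0.052417 = 86.8460 × 1.053815 = ₹91.52

₹91.52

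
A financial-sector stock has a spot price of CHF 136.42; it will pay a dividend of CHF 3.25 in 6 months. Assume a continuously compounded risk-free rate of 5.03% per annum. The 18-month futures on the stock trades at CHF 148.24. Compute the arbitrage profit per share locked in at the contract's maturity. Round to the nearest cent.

CHF 4.55 per share

PV(dividends) I = 3.25·e^(−0.0503·6/12) = 3.1693
Fair futures F* = (S − I)·e^(rT) = (136.42 − 3.1693)·e^0.075450 = 133.2507 × 1.078369 = 143.6934
Market CHF 148.24 > fair 143.6934: forward overpriced → cash-and-carry (borrow at r, buy the stock and collect the dividends, short the forward).
Profit at T = |F_mkt − F*| = |148.24 − 143.6934| = CHF 4.55 per share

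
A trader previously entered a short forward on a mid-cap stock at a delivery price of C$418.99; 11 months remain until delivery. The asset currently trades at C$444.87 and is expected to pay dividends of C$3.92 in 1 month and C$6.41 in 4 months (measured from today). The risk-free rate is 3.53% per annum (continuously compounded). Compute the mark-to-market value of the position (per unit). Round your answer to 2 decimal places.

-C$28.98

PV(remaining dividends) I = 3.92·e^(−0.0353·1/12) + 6.41·e^(−0.0353·4/12) = 10.2435
Current forward F = (S − I)·e^(rT) = (444.87 − 10.2435)·e^(0.0353·11/12) = 434.6265 × 1.032888 = 448.9205
Value (long) = (F − K)·e^(−rT) = (448.9205 − 418.99) × 0.968160 = 28.9775
Short position value = −(long value) = -C$28.98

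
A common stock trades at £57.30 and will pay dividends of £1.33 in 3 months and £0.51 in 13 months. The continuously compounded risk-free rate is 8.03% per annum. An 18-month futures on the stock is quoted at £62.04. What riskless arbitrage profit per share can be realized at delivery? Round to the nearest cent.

PV(dividends) I = 1.33·e^(−0.0803·3/12) + 0.51·e^(−0.0803·13/12) = 1.7711
Fair futures F* = (S − I)·e^(rT) = (57.30 − 1.7711)·e^0.120450 = 55.5289 × 1.128004 = 62.6368
Market £62.04 < fair 62.6368: forward underpriced → reverse cash-and-carry (short the stock, invest proceeds at r, pay the dividends, go long the forward).
Profit at T = |F_mkt − F*| = |62.04 − 62.6368| = £0.60 per share

£0.60 per share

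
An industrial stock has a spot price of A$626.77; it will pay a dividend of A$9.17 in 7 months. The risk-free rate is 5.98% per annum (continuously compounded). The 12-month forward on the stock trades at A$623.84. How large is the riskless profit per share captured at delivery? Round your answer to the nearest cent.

A$32.15 per share

PV(dividends) I = 9.17·e^(−0.0598·7/12) = 8.8556
Fair forward F* = (S − I)·e^(rT) = (626.77 − 8.8556)·e^0.059800 = 617.9144 × 1.061624 = 655.9928
Market A$623.84 < fair 655.9928: forward underpriced → reverse cash-and-carry (short the stock, invest proceeds at r, pay the dividends, go long the forward).
Profit at T = |F_mkt − F*| = |623.84 − 655.9928| = A$32.15 per share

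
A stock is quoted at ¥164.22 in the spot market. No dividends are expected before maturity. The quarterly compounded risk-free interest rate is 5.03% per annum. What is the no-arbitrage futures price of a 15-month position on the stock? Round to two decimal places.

¥174.81

F = S · (1+r/4)^(4T)
= 164.22 × 1.064476
F = ¥174.81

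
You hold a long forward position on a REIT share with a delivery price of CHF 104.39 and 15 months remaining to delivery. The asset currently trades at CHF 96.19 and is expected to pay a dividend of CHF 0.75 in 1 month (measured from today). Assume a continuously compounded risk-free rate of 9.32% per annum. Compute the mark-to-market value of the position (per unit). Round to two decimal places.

PV(remaining dividends) I = 0.75·e^(−0.0932·1/12) = 0.7442
Current forward F = (S − I)·e^(rT) = (96.19 − 0.7442)·e^(0.0932·15/12) = 95.4458 × 1.123558 = 107.2389
Value (long) = (F − K)·e^(−rT) = (107.2389 − 104.39) × 0.890030 = 2.5356
Value = CHF 2.54

CHF 2.54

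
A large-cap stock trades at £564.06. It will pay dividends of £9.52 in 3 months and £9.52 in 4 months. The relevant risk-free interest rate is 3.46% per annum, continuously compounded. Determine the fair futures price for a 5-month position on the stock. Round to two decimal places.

£553.13

PV(dividends) I = 9.52·e^(−0.0346·3/12) + 9.52·e^(−0.0346·4/12)
I = 9.4380 + 9.4108 = 18.8488
F = (S − I)·e^(rT) = (564.06 − 18.8488) · e^(0.0346·5/12)
= 545.2112 · e^0.014417 = 545.2112 × 1.014521 = £553.13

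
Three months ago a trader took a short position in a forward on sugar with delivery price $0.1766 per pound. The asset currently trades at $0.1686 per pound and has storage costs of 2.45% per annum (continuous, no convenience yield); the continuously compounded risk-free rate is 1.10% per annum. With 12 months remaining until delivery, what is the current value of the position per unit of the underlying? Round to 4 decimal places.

$0.0019 per pound

Current fair forward for the remaining 12 months: F = S·e^((r + u)·T), (r + u) = 0.0110 + 0.0245 = 0.0355
F = 0.1686 · e^(0.0355 × 12/12) = 0.1686 × 1.036138 = 0.1747
Value of long forward = (F − K)·e^(−rT) = (0.1747 − 0.1766) · e^(−0.0110·12/12)
= -0.0019 × 0.989060 = -0.0019
Short position value = −(long value) = $0.0019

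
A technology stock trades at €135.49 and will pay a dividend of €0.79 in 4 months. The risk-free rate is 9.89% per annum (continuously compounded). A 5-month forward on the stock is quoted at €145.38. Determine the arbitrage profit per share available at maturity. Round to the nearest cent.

€4.99 per share

PV(dividends) I = 0.79·e^(−0.0989·4/12) = 0.7644
Fair forward F* = (S − I)·e^(rT) = (135.49 − 0.7644)·e^0.041208 = 134.7256 × 1.042069 = 140.3934
Market €145.38 > fair 140.3934: forward overpriced → cash-and-carry (borrow at r, buy the stock and collect the dividends, short the forward).
Profit at T = |F_mkt − F*| = |145.38 − 140.3934| = €4.99 per share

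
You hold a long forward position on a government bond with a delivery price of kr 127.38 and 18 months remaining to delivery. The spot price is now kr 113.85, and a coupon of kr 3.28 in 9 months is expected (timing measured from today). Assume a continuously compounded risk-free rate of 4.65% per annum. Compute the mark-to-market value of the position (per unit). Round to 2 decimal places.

-kr 8.12

PV(remaining coupons) I = 3.28·e^(−0.0465·9/12) = 3.1676
Current forward F = (S − I)·e^(rT) = (113.85 − 3.1676)·e^(0.0465·18/12) = 110.6824 × 1.072240 = 118.6781
Value (long) = (F − K)·e^(−rT) = (118.6781 − 127.38) × 0.932627 = -8.1156
Value = -kr 8.12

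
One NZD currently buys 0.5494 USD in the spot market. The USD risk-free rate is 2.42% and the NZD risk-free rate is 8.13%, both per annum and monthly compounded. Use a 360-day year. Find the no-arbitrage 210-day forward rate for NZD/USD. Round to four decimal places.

0.5315

By covered interest parity, F = S · (1+r_USD/12)^(12T) / (1+r_NZD/12)^(12T)
= 0.5494 × 1.014202 / 1.048400 = 0.5494 × 0.967381
F = 0.5315 USD per NZD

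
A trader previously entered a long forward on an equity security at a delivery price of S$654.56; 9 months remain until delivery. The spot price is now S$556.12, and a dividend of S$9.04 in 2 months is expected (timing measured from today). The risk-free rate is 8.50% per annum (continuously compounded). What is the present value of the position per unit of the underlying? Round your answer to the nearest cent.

PV(remaining dividends) I = 9.04·e^(−0.0850·2/12) = 8.9128
Current forward F = (S − I)·e^(rT) = (556.12 − 8.9128)·e^(0.0850·9/12) = 547.2072 × 1.065826 = 583.2277
Value (long) = (F − K)·e^(−rT) = (583.2277 − 654.56) × 0.938240 = -66.9268
Value = -S$66.93

-S$66.93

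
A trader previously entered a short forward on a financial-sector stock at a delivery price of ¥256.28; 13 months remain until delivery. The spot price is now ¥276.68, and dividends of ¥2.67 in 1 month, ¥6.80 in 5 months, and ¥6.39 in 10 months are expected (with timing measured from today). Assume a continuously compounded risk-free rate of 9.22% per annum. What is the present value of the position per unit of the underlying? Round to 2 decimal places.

PV(remaining dividends) I = 2.67·e^(−0.0922·1/12) + 6.80·e^(−0.0922·5/12) + 6.39·e^(−0.0922·10/12) = 15.1107
Current forward F = (S − I)·e^(rT) = (276.68 − 15.1107)·e^(0.0922·13/12) = 261.5693 × 1.105042 = 289.0451
Value (long) = (F − K)·e^(−rT) = (289.0451 − 256.28) × 0.904943 = 29.6505
Short position value = −(long value) = -¥29.65

-¥29.65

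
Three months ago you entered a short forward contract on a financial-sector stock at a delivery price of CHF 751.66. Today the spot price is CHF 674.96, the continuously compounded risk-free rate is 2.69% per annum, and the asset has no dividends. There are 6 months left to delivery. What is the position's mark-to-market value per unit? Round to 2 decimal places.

Current fair forward for the remaining 6 months: F = S·e^(r·T), r = 0.0269
F = 674.96 · e^(0.0269 × 6/12) = 674.96 × 1.013541 = 684.0996
Value of long forward = (F − K)·e^(−rT) = (684.0996 − 751.66) · e^(−0.0269·6/12)
= -67.5604 × 0.986640 = -66.66
Short position value = −(long value) = CHF 66.66

CHF 66.66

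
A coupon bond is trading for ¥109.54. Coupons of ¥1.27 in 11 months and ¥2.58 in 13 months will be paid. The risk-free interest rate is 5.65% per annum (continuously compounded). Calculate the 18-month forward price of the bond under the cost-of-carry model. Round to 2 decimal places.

¥115.27

PV(coupons) I = 1.27·e^(−0.0565·11/12) + 2.58·e^(−0.0565·13/12)
I = 1.2059 + 2.4268 = 3.6327
F = (S − I)·e^(rT) = (109.54 − 3.6327) · e^(0.0565·18/12)
= 105.9073 · e^0.084750 = 105.9073 × 1.088445 = ¥115.27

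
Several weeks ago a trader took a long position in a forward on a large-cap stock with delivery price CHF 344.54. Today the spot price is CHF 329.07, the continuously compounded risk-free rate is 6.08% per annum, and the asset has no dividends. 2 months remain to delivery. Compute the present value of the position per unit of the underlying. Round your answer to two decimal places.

Current fair forward for the remaining 2 months: F = S·e^(r·T), r = 0.0608
F = 329.07 · e^(0.0608 × 2/12) = 329.07 × 1.010185 = 332.4216
Value of long forward = (F − K)·e^(−rT) = (332.4216 − 344.54) · e^(−0.0608·2/12)
= -12.1184 × 0.989918 = -12.00

-CHF 12.00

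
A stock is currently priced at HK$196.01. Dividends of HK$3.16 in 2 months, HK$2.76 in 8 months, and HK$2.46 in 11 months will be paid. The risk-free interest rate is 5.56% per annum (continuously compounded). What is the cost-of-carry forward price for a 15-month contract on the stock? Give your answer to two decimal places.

PV(dividends) I = 3.16·e^(−0.0556·2/12) + 2.76·e^(−0.0556·8/12) + 2.46·e^(−0.0556·11/12)
I = 3.1309 + 2.6596 + 2.3378 = 8.1283
F = (S − I)·e^(rT) = (196.01 − 8.1283) · e^(0.0556·15/12)
= 187.8817 · e^0.069500 = 187.8817 × 1.071972 = HK$201.40

HK$201.40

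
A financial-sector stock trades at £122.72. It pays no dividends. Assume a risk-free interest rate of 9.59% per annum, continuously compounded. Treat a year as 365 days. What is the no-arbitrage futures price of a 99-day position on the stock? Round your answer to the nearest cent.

F = S·e^(rT) = 122.72 · e^(0.0959 × 99/365)
= 122.72 · e^0.026011 = 122.72 × 1.026352
F = £125.95

£125.95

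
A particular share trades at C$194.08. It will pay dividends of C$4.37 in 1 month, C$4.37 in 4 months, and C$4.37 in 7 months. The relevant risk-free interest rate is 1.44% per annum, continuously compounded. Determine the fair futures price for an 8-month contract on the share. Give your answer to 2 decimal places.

PV(dividends) I = 4.37·e^(−0.0144·1/12) + 4.37·e^(−0.0144·4/12) + 4.37·e^(−0.0144·7/12)
I = 4.3648 + 4.3491 + 4.3334 = 13.0473
F = (S − I)·e^(rT) = (194.08 − 13.0473) · e^(0.0144·8/12)
= 181.0327 · e^0.009600 = 181.0327 × 1.009646 = C$182.78

C$182.78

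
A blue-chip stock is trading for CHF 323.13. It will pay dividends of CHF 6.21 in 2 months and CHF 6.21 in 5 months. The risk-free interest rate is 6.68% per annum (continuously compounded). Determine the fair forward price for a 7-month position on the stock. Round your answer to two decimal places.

CHF 323.31

PV(dividends) I = 6.21·e^(−0.0668·2/12) + 6.21·e^(−0.0668·5/12)
I = 6.1412 + 6.0395 = 12.1807
F = (S − I)·e^(rT) = (323.13 − 12.1807) · e^(0.0668·7/12)
= 310.9493 · e^0.038967 = 310.9493 × 1.039736 = CHF 323.31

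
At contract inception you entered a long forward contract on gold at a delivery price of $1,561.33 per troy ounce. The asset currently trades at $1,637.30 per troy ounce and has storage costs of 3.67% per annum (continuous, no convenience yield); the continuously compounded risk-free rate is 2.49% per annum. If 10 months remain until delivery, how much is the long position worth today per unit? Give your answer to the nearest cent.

$158.88 per troy ounce

Current fair forward for the remaining 10 months: F = S·e^((r + u)·T), (r + u) = 0.0249 + 0.0367 = 0.0616
F = 1637.30 · e^(0.0616 × 10/12) = 1637.30 × 1.05267373 = 1723.5427
Value of long forward = (F − K)·e^(−rT) = (1723.5427 − 1561.33) · e^(−0.0249·10/12)
= 162.2127 × 0.97946380 = 158.88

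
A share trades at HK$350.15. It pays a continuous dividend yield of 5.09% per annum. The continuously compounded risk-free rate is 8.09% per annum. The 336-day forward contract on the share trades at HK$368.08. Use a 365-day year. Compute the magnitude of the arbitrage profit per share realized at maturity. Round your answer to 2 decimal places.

Fair forward: F* = S·e^(carry·T), with carry = (r − q) = 0.0809 − 0.0509 = 0.0300
F* = 350.15 · e^(0.0300 × 336/365) = 350.15 · e^0.027616 = 350.15 × 1.028001 = HK$359.9546
Market HK$368.08 > fair HK$359.9546: forward overpriced → cash-and-carry (buy spot, short the forward).
At maturity, profit = |F_mkt − F*| = |368.08 − 359.9546| = HK$8.13 per share

HK$8.13 per share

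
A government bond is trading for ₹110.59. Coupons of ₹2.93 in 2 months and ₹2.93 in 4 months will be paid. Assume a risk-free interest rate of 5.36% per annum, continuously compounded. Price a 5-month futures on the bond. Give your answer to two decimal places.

PV(coupons) I = 2.93·e^(−0.0536·2/12) + 2.93·e^(−0.0536·4/12)
I = 2.9039 + 2.8781 = 5.7820
F = (S − I)·e^(rT) = (110.59 − 5.7820) · e^(0.0536·5/12)
= 104.8080 · e^0.022333 = 104.8080 × 1.022584 = ₹107.17

₹107.17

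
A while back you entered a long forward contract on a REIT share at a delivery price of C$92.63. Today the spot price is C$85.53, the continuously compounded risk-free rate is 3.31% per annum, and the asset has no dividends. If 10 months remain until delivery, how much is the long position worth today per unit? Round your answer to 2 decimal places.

Current fair forward for the remaining 10 months: F = S·e^(r·T), r = 0.0331
F = 85.53 · e^(0.0331 × 10/12) = 85.53 × 1.027967 = 87.9220
Value of long forward = (F − K)·e^(−rT) = (87.9220 − 92.63) · e^(−0.0331·10/12)
= -4.7080 × 0.972794 = -4.58

-C$4.58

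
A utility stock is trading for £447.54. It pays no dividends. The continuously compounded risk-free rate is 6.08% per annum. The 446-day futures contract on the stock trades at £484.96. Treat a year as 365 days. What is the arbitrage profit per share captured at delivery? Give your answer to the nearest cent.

Fair futures: F* = S·e^(carry·T), with carry = r = 0.0608
F* = 447.54 · e^(0.0608 × 446/365) = 447.54 · e^0.074293 = 447.54 × 1.077122 = £482.0552
Market £484.96 > fair £482.0552: forward overpriced → cash-and-carry (buy spot, short the forward).
At maturity, profit = |F_mkt − F*| = |484.96 − 482.0552| = £2.90 per share

£2.90 per share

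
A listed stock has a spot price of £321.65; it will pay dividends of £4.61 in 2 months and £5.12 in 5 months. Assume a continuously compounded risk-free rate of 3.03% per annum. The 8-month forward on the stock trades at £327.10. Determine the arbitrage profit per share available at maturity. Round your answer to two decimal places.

PV(dividends) I = 4.61·e^(−0.0303·2/12) + 5.12·e^(−0.0303·5/12) = 9.6425
Fair forward F* = (S − I)·e^(rT) = (321.65 − 9.6425)·e^0.020200 = 312.0075 × 1.020405 = 318.3740
Market £327.10 > fair 318.3740: forward overpriced → cash-and-carry (borrow at r, buy the stock and collect the dividends, short the forward).
Profit at T = |F_mkt − F*| = |327.10 − 318.3740| = £8.73 per share

£8.73 per share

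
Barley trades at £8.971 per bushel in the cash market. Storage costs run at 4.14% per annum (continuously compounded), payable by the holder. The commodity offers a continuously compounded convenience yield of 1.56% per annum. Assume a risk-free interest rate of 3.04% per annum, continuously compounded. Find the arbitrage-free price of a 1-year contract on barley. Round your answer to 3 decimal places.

Net carry = r + u − y = 0.0304 + 0.0414 − 0.0156 = 0.0562
F = S·e^((r+u−y)T) = 8.971 · e^(0.0562 × 1) = 8.971 · e^0.056200
= 8.971 × 1.057809 = £9.490 per bushel

£9.490 per bushel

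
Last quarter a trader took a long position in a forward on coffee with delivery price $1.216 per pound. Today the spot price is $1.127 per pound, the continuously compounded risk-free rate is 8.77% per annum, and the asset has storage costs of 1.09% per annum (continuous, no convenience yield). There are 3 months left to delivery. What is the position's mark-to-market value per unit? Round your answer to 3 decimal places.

-$0.060 per pound

Current fair forward for the remaining 3 months: F = S·e^((r + u)·T), (r + u) = 0.0877 + 0.0109 = 0.0986
F = 1.127 · e^(0.0986 × 3/12) = 1.127 × 1.024956 = 1.1551
Value of long forward = (F − K)·e^(−rT) = (1.1551 − 1.216) · e^(−0.0877·3/12)
= -0.0609 × 0.978314 = -0.060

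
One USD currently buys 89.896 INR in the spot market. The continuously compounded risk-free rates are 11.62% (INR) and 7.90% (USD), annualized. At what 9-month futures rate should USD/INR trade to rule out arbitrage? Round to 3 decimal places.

92.439

F = S·e^((r_INR − r_USD)T) = 89.896 · e^((0.1162 − 0.0790) × 9/12)
= 89.896 · e^0.027900 = 89.896 × 1.028293
F = 92.439 INR per USD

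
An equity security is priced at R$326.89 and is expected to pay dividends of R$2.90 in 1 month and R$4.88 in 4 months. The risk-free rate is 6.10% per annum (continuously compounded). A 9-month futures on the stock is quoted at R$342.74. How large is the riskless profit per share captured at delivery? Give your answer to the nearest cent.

PV(dividends) I = 2.90·e^(−0.0610·1/12) + 4.88·e^(−0.0610·4/12) = 7.6671
Fair futures F* = (S − I)·e^(rT) = (326.89 − 7.6671)·e^0.045750 = 319.2229 × 1.046813 = 334.1667
Market R$342.74 > fair 334.1667: forward overpriced → cash-and-carry (borrow at r, buy the stock and collect the dividends, short the forward).
Profit at T = |F_mkt − F*| = |342.74 − 334.1667| = R$8.57 per share

R$8.57 per share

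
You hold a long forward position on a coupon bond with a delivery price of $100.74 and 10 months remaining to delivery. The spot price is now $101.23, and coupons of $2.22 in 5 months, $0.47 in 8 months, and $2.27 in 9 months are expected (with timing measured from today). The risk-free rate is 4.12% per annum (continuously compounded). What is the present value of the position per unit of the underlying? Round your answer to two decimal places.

-$0.95

PV(remaining coupons) I = 2.22·e^(−0.0412·5/12) + 0.47·e^(−0.0412·8/12) + 2.27·e^(−0.0412·9/12) = 4.8404
Current forward F = (S − I)·e^(rT) = (101.23 − 4.8404)·e^(0.0412·10/12) = 96.3896 × 1.034930 = 99.7565
Value (long) = (F − K)·e^(−rT) = (99.7565 − 100.74) × 0.966249 = -0.9503
Value = -$0.95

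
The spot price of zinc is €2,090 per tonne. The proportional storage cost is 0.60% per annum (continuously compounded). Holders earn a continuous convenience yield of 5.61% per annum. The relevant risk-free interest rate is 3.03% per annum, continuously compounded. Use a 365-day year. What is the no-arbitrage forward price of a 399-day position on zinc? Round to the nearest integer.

Net carry = r + u − y = 0.0303 + 0.0060 − 0.0561 = -0.0198
F = S·e^((r+u−y)T) = 2090 · e^(-0.0198 × 399/365) = 2090 · e^-0.021644
= 2090 × 0.978589 = €2,045 per tonne

€2,045 per tonne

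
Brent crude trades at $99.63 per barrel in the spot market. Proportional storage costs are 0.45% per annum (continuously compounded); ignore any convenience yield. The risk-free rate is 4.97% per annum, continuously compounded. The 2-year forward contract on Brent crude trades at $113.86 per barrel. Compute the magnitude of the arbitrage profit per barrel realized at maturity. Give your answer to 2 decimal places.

$2.82 per barrel

Fair forward: F* = S·e^(carry·T), with carry = (r + u) = 0.0497 + 0.0045 = 0.0542
F* = 99.63 · e^(0.0542 × 2) = 99.63 · e^0.108400 = 99.63 × 1.114493 = $111.0369
Market $113.86 > fair $111.0369: forward overpriced → cash-and-carry (buy spot, short the forward).
At maturity, profit = |F_mkt − F*| = |113.86 − 111.0369| = $2.82 per barrel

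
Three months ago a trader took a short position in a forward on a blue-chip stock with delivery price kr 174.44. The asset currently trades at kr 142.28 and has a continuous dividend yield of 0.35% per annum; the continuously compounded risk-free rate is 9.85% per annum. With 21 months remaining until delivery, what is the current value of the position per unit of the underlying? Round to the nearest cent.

kr 5.41

Current fair forward for the remaining 21 months: F = S·e^((r − q)·T), (r − q) = 0.0985 − 0.0035 = 0.0950
F = 142.28 · e^(0.0950 × 21/12) = 142.28 × 1.180868 = 168.0139
Value of long forward = (F − K)·e^(−rT) = (168.0139 − 174.44) · e^(−0.0985·21/12)
= -6.4261 × 0.841663 = -5.41
Short position value = −(long value) = kr 5.41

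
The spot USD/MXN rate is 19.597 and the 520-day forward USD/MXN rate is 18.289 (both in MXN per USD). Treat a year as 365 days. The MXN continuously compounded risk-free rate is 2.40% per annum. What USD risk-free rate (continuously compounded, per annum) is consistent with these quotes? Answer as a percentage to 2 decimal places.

7.25%

F = S·e^((r_MXN − r_USD)T) ⇒ r_USD = r_MXN − ln(F/S)/T
ln(18.289/19.597) = -0.069077; /(520/365) = -0.048487
r_USD = 0.0240 + 0.048487 = 0.072487
r_USD = 7.25%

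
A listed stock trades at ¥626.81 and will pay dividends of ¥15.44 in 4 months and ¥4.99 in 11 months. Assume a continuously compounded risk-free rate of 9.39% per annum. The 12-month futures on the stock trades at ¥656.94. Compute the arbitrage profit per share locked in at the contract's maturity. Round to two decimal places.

PV(dividends) I = 15.44·e^(−0.0939·4/12) + 4.99·e^(−0.0939·11/12) = 19.5427
Fair futures F* = (S − I)·e^(rT) = (626.81 − 19.5427)·e^0.093900 = 607.2673 × 1.098450 = 667.0528
Market ¥656.94 < fair 667.0528: forward underpriced → reverse cash-and-carry (short the stock, invest proceeds at r, pay the dividends, go long the forward).
Profit at T = |F_mkt − F*| = |656.94 − 667.0528| = ¥10.11 per share

¥10.11 per share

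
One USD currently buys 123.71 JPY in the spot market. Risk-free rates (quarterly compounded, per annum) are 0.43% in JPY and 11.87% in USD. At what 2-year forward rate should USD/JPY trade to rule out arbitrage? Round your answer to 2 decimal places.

98.75

By covered interest parity, F = S · (1+r_JPY/4)^(4T) / (1+r_USD/4)^(4T)
= 123.71 × 1.008632 / 1.263576 = 123.71 × 0.798236
F = 98.75 JPY per USD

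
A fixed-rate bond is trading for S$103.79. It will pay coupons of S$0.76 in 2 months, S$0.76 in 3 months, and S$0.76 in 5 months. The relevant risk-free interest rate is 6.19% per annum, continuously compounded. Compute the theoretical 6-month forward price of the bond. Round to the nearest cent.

S$104.74

PV(coupons) I = 0.76·e^(−0.0619·2/12) + 0.76·e^(−0.0619·3/12) + 0.76·e^(−0.0619·5/12)
I = 0.7522 + 0.7483 + 0.7406 = 2.2411
F = (S − I)·e^(rT) = (103.79 − 2.2411) · e^(0.0619·6/12)
= 101.5489 · e^0.030950 = 101.5489 × 1.031434 = S$104.74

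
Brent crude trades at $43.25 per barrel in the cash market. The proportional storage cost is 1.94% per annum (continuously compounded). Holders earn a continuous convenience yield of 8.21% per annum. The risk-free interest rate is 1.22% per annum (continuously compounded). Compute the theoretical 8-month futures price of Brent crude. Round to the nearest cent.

Net carry = r + u − y = 0.0122 + 0.0194 − 0.0821 = -0.0505
F = S·e^((r+u−y)T) = 43.25 · e^(-0.0505 × 8/12) = 43.25 · e^-0.033667
= 43.25 × 0.966893 = $41.82 per barrel

$41.82 per barrel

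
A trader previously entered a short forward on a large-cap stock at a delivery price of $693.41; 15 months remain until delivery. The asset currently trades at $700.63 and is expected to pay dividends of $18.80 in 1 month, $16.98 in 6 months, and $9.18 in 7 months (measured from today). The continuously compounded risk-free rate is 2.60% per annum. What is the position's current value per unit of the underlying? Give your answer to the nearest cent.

PV(remaining dividends) I = 18.80·e^(−0.0260·1/12) + 16.98·e^(−0.0260·6/12) + 9.18·e^(−0.0260·7/12) = 44.5618
Current forward F = (S − I)·e^(rT) = (700.63 − 44.5618)·e^(0.0260·15/12) = 656.0682 × 1.033034 = 677.7408
Value (long) = (F − K)·e^(−rT) = (677.7408 − 693.41) × 0.968022 = -15.1681
Short position value = −(long value) = $15.17

$15.17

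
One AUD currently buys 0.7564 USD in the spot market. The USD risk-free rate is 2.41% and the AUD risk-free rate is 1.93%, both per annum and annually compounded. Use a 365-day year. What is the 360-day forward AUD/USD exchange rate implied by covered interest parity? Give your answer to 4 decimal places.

By covered interest parity, F = S · (1+r_USD)^T / (1+r_AUD)^T
= 0.7564 × 1.023766 / 1.019033 = 0.7564 × 1.004645
F = 0.7599 USD per AUD

0.7599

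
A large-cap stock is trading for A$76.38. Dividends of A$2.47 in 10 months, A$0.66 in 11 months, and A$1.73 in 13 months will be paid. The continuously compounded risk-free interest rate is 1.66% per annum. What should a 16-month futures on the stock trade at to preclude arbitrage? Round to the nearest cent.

PV(dividends) I = 2.47·e^(−0.0166·10/12) + 0.66·e^(−0.0166·11/12) + 1.73·e^(−0.0166·13/12)
I = 2.4361 + 0.6500 + 1.6992 = 4.7853
F = (S − I)·e^(rT) = (76.38 − 4.7853) · e^(0.0166·16/12)
= 71.5947 · e^0.022133 = 71.5947 × 1.022380 = A$73.20

A$73.20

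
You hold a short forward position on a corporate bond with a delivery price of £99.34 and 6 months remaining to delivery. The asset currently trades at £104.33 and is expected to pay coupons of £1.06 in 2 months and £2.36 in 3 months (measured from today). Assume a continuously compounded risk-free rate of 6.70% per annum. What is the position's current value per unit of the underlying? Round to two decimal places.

-£4.89

PV(remaining coupons) I = 1.06·e^(−0.0670·2/12) + 2.36·e^(−0.0670·3/12) = 3.3690
Current forward F = (S − I)·e^(rT) = (104.33 − 3.3690)·e^(0.0670·6/12) = 100.9610 × 1.034067 = 104.4004
Value (long) = (F − K)·e^(−rT) = (104.4004 − 99.34) × 0.967055 = 4.8937
Short position value = −(long value) = -£4.89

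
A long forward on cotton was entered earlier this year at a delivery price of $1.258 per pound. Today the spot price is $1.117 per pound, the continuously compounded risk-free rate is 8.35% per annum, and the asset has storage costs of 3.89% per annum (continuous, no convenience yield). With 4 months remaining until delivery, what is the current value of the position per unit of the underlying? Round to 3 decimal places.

Current fair forward for the remaining 4 months: F = S·e^((r + u)·T), (r + u) = 0.0835 + 0.0389 = 0.1224
F = 1.117 · e^(0.1224 × 4/12) = 1.117 × 1.041644 = 1.1635
Value of long forward = (F − K)·e^(−rT) = (1.1635 − 1.258) · e^(−0.0835·4/12)
= -0.0945 × 0.972550 = -0.092

-$0.092 per pound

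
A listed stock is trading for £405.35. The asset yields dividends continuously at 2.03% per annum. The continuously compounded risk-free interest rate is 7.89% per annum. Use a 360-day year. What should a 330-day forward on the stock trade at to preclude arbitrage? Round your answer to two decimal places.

F = S·e^((r − q)T) = 405.35 · e^((0.0789 − 0.0203) × 330/360)
= 405.35 · e^0.053717 = 405.35 × 1.055186
F = £427.72

£427.72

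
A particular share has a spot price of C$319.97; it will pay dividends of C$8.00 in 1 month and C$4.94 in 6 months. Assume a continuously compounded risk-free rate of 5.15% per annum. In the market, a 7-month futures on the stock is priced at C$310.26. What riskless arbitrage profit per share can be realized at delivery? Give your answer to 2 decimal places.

PV(dividends) I = 8.00·e^(−0.0515·1/12) + 4.94·e^(−0.0515·6/12) = 12.7802
Fair futures F* = (S − I)·e^(rT) = (319.97 − 12.7802)·e^0.030042 = 307.1898 × 1.030498 = 316.5585
Market C$310.26 < fair 316.5585: forward underpriced → reverse cash-and-carry (short the stock, invest proceeds at r, pay the dividends, go long the forward).
Profit at T = |F_mkt − F*| = |310.26 − 316.5585| = C$6.30 per share

C$6.30 per share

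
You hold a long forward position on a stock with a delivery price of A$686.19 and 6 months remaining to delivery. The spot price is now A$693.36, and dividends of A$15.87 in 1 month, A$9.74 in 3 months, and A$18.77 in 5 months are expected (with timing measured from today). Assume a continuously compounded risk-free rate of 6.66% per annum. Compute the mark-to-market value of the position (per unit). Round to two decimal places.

-A$13.97

PV(remaining dividends) I = 15.87·e^(−0.0666·1/12) + 9.74·e^(−0.0666·3/12) + 18.77·e^(−0.0666·5/12) = 43.6176
Current forward F = (S − I)·e^(rT) = (693.36 − 43.6176)·e^(0.0666·6/12) = 649.7424 × 1.033861 = 671.7433
Value (long) = (F − K)·e^(−rT) = (671.7433 − 686.19) × 0.967248 = -13.9735
Value = -A$13.97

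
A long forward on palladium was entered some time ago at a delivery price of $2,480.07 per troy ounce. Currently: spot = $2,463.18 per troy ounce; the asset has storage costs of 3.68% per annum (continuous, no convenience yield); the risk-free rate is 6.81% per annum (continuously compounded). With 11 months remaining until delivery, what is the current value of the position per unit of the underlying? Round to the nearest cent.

Current fair forward for the remaining 11 months: F = S·e^((r + u)·T), (r + u) = 0.0681 + 0.0368 = 0.1049
F = 2463.18 · e^(0.1049 × 11/12) = 2463.18 × 1.10093336 = 2711.7970
Value of long forward = (F − K)·e^(−rT) = (2711.7970 − 2480.07) · e^(−0.0681·11/12)
= 231.7270 × 0.93948352 = 217.70

$217.70 per troy ounce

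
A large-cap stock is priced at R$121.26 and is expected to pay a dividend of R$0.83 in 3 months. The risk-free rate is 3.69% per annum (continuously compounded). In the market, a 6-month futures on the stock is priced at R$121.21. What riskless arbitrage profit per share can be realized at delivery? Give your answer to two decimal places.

R$1.47 per share

PV(dividends) I = 0.83·e^(−0.0369·3/12) = 0.8224
Fair futures F* = (S − I)·e^(rT) = (121.26 − 0.8224)·e^0.018450 = 120.4376 × 1.018621 = 122.6803
Market R$121.21 < fair 122.6803: forward underpriced → reverse cash-and-carry (short the stock, invest proceeds at r, pay the dividends, go long the forward).
Profit at T = |F_mkt − F*| = |121.21 − 122.6803| = R$1.47 per share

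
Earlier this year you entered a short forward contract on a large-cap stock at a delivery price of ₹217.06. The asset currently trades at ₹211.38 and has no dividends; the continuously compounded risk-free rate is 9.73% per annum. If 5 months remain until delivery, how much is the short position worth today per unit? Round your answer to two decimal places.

Current fair forward for the remaining 5 months: F = S·e^(r·T), r = 0.0973
F = 211.38 · e^(0.0973 × 5/12) = 211.38 × 1.041375 = 220.1258
Value of long forward = (F − K)·e^(−rT) = (220.1258 − 217.06) · e^(−0.0973·5/12)
= 3.0658 × 0.960269 = 2.94
Short position value = −(long value) = -₹2.94

-₹2.94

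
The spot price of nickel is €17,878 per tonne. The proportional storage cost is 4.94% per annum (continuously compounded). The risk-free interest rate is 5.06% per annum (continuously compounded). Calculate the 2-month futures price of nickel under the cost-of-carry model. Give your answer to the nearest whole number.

Net carry = r + u − y = 0.0506 + 0.0494 − 0.0000 = 0.1000
F = S·e^((r+u−y)T) = 17878 · e^(0.1000 × 2/12) = 17878 · e^0.016667
= 17878 × 1.016807 = €18,178 per tonne

€18,178 per tonne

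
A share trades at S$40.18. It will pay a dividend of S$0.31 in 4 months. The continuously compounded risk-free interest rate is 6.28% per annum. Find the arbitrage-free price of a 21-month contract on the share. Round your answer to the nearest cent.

PV(dividends) I = 0.31·e^(−0.0628·4/12)
I = 0.3036
F = (S − I)·e^(rT) = (40.18 − 0.3036) · e^(0.0628·21/12)
= 39.8764 · e^0.109900 = 39.8764 × 1.116166 = S$44.51

S$44.51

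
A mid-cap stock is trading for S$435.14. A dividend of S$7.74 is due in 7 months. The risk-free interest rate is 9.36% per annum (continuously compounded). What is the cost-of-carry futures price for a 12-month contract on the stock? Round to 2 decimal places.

PV(dividends) I = 7.74·e^(−0.0936·7/12)
I = 7.3287
F = (S − I)·e^(rT) = (435.14 − 7.3287) · e^(0.0936·12/12)
= 427.8113 · e^0.093600 = 427.8113 × 1.098120 = S$469.79

S$469.79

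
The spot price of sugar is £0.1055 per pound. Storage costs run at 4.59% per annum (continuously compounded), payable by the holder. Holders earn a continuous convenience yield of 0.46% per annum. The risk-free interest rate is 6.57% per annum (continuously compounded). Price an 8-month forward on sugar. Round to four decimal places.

Net carry = r + u − y = 0.0657 + 0.0459 − 0.0046 = 0.1070
F = S·e^((r+u−y)T) = 0.1055 · e^(0.1070 × 8/12) = 0.1055 · e^0.071333
= 0.1055 × 1.073939 = £0.1133 per pound

£0.1133 per pound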